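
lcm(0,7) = 0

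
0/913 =0= 0.00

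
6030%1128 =390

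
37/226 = 37/226 =0.16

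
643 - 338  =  305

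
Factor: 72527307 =3^1*24175769^1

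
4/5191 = 4/5191 =0.00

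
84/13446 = 14/2241 = 0.01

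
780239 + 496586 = 1276825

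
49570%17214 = 15142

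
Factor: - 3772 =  - 2^2*23^1 * 41^1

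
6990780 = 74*94470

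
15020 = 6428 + 8592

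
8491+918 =9409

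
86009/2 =43004 + 1/2  =  43004.50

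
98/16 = 6 + 1/8 = 6.12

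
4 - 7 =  - 3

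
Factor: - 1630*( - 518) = 844340 = 2^2*5^1*7^1*37^1*163^1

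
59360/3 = 19786+2/3 = 19786.67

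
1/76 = 1/76 = 0.01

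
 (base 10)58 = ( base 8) 72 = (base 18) 34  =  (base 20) 2i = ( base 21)2g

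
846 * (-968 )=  - 818928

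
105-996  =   - 891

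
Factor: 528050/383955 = 590/429 = 2^1 * 3^(  -  1)*5^1 * 11^( - 1)* 13^ ( -1 )*59^1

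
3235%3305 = 3235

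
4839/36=134  +  5/12 =134.42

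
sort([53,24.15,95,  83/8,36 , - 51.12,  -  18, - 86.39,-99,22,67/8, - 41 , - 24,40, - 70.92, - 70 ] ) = [- 99, - 86.39, - 70.92, - 70, -51.12,  -  41, - 24, - 18 , 67/8,83/8,22,24.15,36,40,53 , 95] 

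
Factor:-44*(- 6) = 264  =  2^3*3^1*11^1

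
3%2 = 1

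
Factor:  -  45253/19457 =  - 13^1*59^2*19457^( - 1 )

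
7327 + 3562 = 10889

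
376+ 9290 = 9666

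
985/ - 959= -2 + 933/959= -  1.03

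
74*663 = 49062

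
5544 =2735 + 2809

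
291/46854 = 97/15618= 0.01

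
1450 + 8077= 9527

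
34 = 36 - 2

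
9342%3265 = 2812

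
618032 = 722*856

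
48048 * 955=45885840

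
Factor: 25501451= 43^1*277^1*2141^1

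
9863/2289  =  1409/327=4.31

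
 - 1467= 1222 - 2689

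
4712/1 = 4712 = 4712.00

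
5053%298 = 285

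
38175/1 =38175 = 38175.00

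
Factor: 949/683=13^1 * 73^1*683^( - 1)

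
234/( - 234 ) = -1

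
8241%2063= 2052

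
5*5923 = 29615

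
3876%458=212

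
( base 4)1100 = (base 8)120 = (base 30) 2K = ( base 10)80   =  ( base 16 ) 50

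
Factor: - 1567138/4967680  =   - 783569/2483840 =- 2^(  -  7 )*5^( - 1 )*3881^(  -  1 ) * 783569^1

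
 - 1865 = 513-2378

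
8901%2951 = 48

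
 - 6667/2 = - 3334 + 1/2= - 3333.50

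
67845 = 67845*1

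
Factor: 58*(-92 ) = -2^3*23^1*  29^1= -5336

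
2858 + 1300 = 4158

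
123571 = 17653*7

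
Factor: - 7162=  - 2^1 * 3581^1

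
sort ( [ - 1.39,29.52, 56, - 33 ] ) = [ - 33, - 1.39, 29.52,56]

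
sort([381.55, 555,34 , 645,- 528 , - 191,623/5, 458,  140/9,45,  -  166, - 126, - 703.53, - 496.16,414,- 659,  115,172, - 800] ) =[ - 800, - 703.53, - 659, - 528 , - 496.16, - 191 , - 166,-126,140/9,34,45, 115,623/5,172, 381.55,  414,458, 555,645]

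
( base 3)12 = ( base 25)5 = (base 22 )5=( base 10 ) 5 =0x5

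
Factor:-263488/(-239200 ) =358/325 = 2^1*5^(-2 )*13^( - 1 )*179^1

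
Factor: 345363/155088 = 115121/51696=2^( - 4)*3^( - 2 )*19^1*73^1*83^1*359^(-1 ) 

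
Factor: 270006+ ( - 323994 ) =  - 2^2*3^1*11^1*409^1=   -53988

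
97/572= 97/572= 0.17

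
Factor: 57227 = 89^1*643^1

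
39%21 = 18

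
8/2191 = 8/2191=0.00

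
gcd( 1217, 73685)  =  1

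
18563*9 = 167067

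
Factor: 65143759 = 65143759^1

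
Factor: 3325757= 523^1*6359^1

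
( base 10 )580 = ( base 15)28A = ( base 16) 244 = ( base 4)21010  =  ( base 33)hj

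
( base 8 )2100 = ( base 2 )10001000000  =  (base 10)1088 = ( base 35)V3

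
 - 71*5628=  - 399588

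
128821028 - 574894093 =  - 446073065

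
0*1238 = 0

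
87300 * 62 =5412600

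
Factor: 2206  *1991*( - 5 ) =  - 21960730 =-2^1 * 5^1*11^1*181^1*1103^1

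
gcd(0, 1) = 1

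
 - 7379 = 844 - 8223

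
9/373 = 9/373= 0.02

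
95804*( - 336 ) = -32190144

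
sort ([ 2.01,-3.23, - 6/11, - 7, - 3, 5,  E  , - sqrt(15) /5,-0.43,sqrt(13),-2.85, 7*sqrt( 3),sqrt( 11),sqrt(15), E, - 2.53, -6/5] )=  [-7, - 3.23, - 3, - 2.85,  -  2.53, - 6/5, - sqrt( 15)/5 ,- 6/11,-0.43, 2.01, E,E,sqrt( 11 ), sqrt(13 ),sqrt( 15 ),5 , 7*sqrt(3 ) ]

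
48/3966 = 8/661 =0.01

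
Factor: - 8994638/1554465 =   -  2^1*3^(  -  1 ) * 5^(-1)*11^( - 1) * 19^1 * 9421^( - 1 )*236701^1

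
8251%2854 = 2543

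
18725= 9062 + 9663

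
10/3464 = 5/1732  =  0.00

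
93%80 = 13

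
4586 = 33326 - 28740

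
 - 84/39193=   -  1 + 5587/5599 = - 0.00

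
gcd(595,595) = 595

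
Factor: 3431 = 47^1 * 73^1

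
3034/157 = 19 + 51/157 = 19.32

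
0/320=0= 0.00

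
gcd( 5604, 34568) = 4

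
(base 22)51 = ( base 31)3i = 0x6f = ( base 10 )111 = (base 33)3C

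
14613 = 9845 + 4768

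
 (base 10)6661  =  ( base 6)50501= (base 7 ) 25264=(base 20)GD1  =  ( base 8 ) 15005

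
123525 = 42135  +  81390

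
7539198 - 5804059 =1735139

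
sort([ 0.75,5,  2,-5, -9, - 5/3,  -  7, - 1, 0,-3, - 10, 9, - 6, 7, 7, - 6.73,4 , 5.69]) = [ - 10,-9, - 7, - 6.73, - 6, - 5,-3, - 5/3, - 1,  0,  0.75,  2,  4,5,  5.69, 7, 7, 9] 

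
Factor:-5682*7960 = - 2^4*3^1*5^1*199^1*947^1  =  - 45228720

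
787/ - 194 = - 5 + 183/194 = - 4.06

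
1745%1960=1745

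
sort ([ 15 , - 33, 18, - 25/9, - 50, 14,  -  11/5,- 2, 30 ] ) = [ - 50, - 33,-25/9,-11/5, - 2, 14, 15,18 , 30] 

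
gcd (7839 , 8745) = 3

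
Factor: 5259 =3^1 *1753^1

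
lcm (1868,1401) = 5604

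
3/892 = 3/892 = 0.00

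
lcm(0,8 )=0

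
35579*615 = 21881085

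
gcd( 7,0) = 7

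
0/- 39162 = 0/1 = -0.00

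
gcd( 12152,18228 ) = 6076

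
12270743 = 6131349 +6139394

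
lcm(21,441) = 441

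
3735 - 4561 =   -  826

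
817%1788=817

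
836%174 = 140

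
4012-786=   3226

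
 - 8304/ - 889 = 9 + 303/889 = 9.34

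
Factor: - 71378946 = - 2^1*3^2 * 613^1*6469^1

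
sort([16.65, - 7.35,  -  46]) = [-46, - 7.35, 16.65 ]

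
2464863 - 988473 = 1476390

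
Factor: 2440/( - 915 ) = -2^3*3^( - 1) = - 8/3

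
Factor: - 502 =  - 2^1*251^1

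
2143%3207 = 2143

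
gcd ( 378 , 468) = 18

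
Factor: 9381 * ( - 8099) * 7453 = - 3^1 *7^1 * 13^1 *29^1 *53^1 *59^1*89^1*257^1 = - 566254486707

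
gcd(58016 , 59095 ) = 1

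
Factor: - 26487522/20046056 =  - 13243761/10023028 = - 2^( - 2) * 3^2*1187^( - 1) * 2111^( - 1 ) * 1471529^1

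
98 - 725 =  - 627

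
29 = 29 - 0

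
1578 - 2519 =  - 941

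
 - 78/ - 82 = 39/41 = 0.95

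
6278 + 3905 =10183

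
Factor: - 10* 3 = - 2^1* 3^1 * 5^1  =  - 30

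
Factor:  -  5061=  - 3^1*7^1*241^1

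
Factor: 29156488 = 2^3*19^1*433^1*443^1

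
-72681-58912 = -131593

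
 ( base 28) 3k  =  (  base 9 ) 125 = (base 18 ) 5e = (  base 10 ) 104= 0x68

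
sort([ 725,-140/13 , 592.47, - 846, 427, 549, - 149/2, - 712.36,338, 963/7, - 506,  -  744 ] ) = [ - 846, - 744, - 712.36,  -  506,-149/2 , - 140/13,963/7, 338 , 427,  549,592.47,725 ]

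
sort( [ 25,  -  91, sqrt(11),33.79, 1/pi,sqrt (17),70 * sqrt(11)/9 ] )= [ - 91,1/pi,  sqrt(11),sqrt( 17 ),25,70*sqrt( 11)/9,  33.79 ] 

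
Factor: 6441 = 3^1 * 19^1*113^1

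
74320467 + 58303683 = 132624150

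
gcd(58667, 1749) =1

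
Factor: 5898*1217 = 7177866 = 2^1*3^1*983^1*1217^1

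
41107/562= 73 + 81/562  =  73.14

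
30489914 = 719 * 42406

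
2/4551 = 2/4551 = 0.00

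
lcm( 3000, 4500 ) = 9000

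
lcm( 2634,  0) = 0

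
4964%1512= 428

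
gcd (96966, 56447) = 1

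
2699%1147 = 405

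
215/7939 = 215/7939 = 0.03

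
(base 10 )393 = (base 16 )189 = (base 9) 476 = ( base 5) 3033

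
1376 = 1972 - 596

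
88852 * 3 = 266556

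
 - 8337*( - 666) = 5552442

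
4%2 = 0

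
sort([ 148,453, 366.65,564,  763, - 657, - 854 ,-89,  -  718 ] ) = [-854,  -  718, - 657, - 89 , 148 , 366.65, 453 , 564, 763 ]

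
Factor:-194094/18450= - 263/25 =- 5^( - 2) *263^1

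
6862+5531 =12393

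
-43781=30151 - 73932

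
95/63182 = 95/63182  =  0.00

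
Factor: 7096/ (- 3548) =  - 2 = -  2^1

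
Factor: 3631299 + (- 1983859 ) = 1647440 = 2^4 *5^1 * 20593^1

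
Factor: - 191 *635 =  - 5^1 * 127^1*191^1 =-  121285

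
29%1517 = 29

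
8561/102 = 8561/102 = 83.93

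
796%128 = 28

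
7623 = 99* 77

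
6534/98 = 3267/49 = 66.67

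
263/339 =263/339 = 0.78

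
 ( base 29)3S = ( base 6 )311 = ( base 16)73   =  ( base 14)83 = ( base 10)115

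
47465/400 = 9493/80=118.66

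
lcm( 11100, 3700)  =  11100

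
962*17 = 16354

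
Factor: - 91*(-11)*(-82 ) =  - 2^1 * 7^1*11^1*13^1*41^1 = - 82082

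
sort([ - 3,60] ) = [  -  3,60 ]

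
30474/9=3386 = 3386.00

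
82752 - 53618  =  29134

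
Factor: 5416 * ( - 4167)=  - 22568472 = -2^3*3^2 * 463^1*677^1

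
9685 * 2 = 19370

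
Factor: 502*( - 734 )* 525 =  - 193445700=- 2^2*3^1*5^2*7^1*251^1 * 367^1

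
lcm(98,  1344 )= 9408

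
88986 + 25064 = 114050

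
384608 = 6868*56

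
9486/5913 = 1+397/657 = 1.60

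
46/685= 46/685= 0.07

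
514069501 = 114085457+399984044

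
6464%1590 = 104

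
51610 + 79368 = 130978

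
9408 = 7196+2212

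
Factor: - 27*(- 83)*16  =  35856=2^4*3^3*83^1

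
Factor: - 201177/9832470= - 67059/3277490 = - 2^( - 1)*3^2*5^ ( - 1 )*179^ ( - 1 )*1831^( - 1)*7451^1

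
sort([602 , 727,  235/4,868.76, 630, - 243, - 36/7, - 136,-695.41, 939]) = [ - 695.41, - 243, - 136, - 36/7, 235/4,  602,630, 727, 868.76,939]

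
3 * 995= 2985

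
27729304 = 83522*332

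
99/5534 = 99/5534= 0.02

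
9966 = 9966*1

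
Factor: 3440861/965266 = 2^( - 1 ) * 482633^( - 1 )*3440861^1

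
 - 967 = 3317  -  4284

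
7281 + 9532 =16813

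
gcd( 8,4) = 4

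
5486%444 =158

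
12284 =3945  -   - 8339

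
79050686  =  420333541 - 341282855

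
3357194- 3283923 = 73271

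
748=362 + 386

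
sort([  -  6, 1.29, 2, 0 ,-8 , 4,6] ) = [ - 8, - 6, 0, 1.29,2, 4,  6 ] 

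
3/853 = 3/853 = 0.00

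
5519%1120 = 1039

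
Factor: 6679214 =2^1*3339607^1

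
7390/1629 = 4+874/1629 = 4.54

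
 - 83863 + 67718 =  - 16145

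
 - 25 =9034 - 9059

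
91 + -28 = 63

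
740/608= 185/152 = 1.22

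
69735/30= 2324+1/2 = 2324.50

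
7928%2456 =560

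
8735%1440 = 95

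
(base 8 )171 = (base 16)79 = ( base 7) 232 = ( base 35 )3g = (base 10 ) 121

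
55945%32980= 22965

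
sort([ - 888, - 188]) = [ - 888, - 188]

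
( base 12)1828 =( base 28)3k0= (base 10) 2912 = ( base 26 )480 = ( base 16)B60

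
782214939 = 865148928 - 82933989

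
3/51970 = 3/51970=0.00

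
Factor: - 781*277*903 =-3^1*7^1*11^1  *43^1 * 71^1*277^1 =- 195352311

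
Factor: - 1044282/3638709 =-2^1*3^(  -  2)* 19^(-1 )*41^(-1)*173^( - 1 )*174047^1  =  -  348094/1212903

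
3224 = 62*52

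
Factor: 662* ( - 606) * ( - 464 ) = 2^6*3^1*29^1*101^1*331^1 = 186143808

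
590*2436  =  1437240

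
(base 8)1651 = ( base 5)12222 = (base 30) 117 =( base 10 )937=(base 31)U7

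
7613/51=7613/51 = 149.27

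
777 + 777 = 1554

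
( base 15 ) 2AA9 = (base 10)9159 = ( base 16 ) 23C7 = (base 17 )1EBD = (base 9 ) 13506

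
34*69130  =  2350420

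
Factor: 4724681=13^1*363437^1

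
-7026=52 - 7078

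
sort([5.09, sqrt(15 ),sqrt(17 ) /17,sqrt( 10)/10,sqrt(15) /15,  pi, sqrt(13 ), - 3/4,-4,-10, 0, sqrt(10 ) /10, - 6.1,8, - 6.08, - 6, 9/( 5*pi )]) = [  -  10, - 6.1, - 6.08, - 6, - 4, - 3/4, 0,sqrt( 17)/17,sqrt( 15)/15,  sqrt(10 )/10,sqrt(10)/10 , 9/(5*pi ),pi, sqrt(13),sqrt(15 ),5.09,8 ]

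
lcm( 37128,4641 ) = 37128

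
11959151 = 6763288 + 5195863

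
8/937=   8/937 = 0.01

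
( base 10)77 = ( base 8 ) 115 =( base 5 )302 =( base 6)205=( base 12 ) 65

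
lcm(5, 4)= 20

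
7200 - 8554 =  - 1354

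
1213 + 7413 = 8626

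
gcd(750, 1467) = 3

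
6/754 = 3/377 = 0.01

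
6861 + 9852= 16713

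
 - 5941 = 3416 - 9357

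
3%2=1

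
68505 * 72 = 4932360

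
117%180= 117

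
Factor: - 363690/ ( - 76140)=2^( - 1)*47^( - 1 )*449^1 =449/94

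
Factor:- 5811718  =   - 2^1*11^1*264169^1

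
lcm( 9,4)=36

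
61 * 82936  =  5059096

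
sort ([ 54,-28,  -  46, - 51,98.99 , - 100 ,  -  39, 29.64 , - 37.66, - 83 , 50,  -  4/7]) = [ - 100,-83, - 51,  -  46 , - 39, - 37.66 , - 28, - 4/7 , 29.64,50, 54, 98.99]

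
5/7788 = 5/7788 = 0.00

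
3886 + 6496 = 10382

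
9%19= 9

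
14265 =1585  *9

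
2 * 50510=101020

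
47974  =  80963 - 32989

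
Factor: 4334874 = 2^1*3^1*722479^1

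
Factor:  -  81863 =  -  71^1*1153^1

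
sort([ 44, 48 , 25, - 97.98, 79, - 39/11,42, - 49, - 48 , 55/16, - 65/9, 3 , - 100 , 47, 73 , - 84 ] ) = [ - 100,-97.98, - 84, - 49, - 48, - 65/9, - 39/11,3, 55/16,25,  42,44, 47,48,73,79]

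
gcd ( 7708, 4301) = 1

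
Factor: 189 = 3^3 * 7^1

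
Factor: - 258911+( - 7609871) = -2^1*1223^1*3217^1 = - 7868782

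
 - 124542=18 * (- 6919 ) 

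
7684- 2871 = 4813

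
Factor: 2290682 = 2^1*17^1*89^1*757^1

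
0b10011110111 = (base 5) 20041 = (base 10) 1271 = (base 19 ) 39h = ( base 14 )66b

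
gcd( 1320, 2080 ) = 40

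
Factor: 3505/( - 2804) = -5/4 = -2^(-2) * 5^1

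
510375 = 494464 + 15911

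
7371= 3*2457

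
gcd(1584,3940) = 4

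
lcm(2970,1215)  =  26730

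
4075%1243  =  346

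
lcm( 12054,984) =48216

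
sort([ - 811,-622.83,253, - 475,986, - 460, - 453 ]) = [ - 811 , - 622.83,-475, - 460, - 453, 253, 986]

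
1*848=848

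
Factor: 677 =677^1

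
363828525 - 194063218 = 169765307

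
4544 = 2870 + 1674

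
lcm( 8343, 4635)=41715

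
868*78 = 67704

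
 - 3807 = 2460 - 6267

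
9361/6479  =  1 + 262/589 = 1.44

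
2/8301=2/8301  =  0.00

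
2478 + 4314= 6792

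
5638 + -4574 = 1064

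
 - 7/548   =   - 7/548 = - 0.01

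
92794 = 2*46397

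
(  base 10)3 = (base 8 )3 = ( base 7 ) 3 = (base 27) 3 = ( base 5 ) 3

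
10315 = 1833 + 8482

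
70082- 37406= 32676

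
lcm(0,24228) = 0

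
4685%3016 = 1669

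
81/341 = 81/341 = 0.24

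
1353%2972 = 1353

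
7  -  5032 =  - 5025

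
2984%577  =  99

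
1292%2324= 1292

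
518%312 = 206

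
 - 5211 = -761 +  - 4450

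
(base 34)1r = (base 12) 51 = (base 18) 37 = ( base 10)61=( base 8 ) 75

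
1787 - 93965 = -92178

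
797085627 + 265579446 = 1062665073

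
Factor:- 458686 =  - 2^1*229343^1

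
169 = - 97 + 266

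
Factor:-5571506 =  - 2^1*31^1*73^1* 1231^1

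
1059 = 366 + 693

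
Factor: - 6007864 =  - 2^3*750983^1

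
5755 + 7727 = 13482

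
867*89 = 77163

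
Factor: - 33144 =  - 2^3 * 3^1* 1381^1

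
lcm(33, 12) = 132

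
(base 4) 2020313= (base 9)13012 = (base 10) 8759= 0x2237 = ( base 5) 240014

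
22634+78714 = 101348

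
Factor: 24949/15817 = 61^1 *409^1*15817^(-1 ) 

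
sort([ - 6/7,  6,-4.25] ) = [-4.25,  -  6/7,  6] 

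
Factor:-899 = - 29^1*31^1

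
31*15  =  465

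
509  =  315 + 194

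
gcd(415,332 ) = 83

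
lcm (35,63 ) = 315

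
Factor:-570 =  - 2^1*3^1*5^1*19^1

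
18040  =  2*9020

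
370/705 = 74/141   =  0.52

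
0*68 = 0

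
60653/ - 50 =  - 60653/50 = -1213.06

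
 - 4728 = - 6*788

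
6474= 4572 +1902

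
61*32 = 1952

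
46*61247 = 2817362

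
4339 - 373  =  3966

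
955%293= 76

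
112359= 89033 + 23326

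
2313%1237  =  1076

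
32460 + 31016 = 63476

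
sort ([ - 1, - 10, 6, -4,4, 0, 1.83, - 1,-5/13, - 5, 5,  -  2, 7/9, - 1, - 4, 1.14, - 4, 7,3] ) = [ - 10 ,  -  5,-4,- 4, - 4, -2,  -  1,-1,-1, - 5/13, 0,7/9, 1.14,1.83, 3, 4,5, 6, 7 ] 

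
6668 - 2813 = 3855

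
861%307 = 247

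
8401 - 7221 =1180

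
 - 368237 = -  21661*17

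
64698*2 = 129396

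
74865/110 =680 + 13/22 = 680.59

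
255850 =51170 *5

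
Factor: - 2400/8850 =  - 16/59 = - 2^4*59^( - 1)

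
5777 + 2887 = 8664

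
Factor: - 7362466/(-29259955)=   2^1* 5^ ( - 1)*487^1*7559^1*5851991^( - 1 ) 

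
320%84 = 68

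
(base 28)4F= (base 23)5c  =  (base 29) 4b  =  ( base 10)127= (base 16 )7F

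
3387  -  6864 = - 3477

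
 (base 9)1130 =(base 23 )1D9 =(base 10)837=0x345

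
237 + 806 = 1043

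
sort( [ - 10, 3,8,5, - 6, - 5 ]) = [- 10, - 6, - 5, 3,5,8]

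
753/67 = 753/67 = 11.24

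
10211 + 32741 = 42952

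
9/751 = 9/751 =0.01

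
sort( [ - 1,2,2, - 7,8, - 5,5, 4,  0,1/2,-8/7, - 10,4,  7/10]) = [ - 10, - 7, - 5, - 8/7,  -  1,0, 1/2, 7/10,2,2,4, 4, 5, 8 ]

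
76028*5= 380140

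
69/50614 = 69/50614 = 0.00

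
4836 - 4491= 345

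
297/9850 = 297/9850=0.03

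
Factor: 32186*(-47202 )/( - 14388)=11509421/109 = 7^1*11^1*19^1*109^(-1 )*7867^1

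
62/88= 31/44  =  0.70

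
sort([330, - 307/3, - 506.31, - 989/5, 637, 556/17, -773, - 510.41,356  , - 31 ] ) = [ -773,- 510.41,-506.31, - 989/5, - 307/3, - 31 , 556/17,330,356, 637] 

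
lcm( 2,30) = 30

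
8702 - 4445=4257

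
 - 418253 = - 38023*11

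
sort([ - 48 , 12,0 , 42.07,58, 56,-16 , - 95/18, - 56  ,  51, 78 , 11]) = [ - 56,  -  48,  -  16, - 95/18, 0, 11,  12,42.07,51, 56 , 58, 78] 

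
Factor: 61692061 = 37^1*1667353^1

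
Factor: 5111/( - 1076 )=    - 2^( - 2 )*19^1 = -19/4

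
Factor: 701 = 701^1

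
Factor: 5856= 2^5 *3^1*61^1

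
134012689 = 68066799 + 65945890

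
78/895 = 78/895 = 0.09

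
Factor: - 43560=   -  2^3*3^2*5^1*11^2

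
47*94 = 4418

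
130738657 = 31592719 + 99145938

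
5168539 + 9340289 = 14508828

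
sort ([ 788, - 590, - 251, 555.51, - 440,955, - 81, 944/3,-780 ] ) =[-780, - 590, - 440, - 251, - 81, 944/3, 555.51,788,  955]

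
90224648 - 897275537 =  - 807050889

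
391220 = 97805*4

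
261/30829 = 261/30829 = 0.01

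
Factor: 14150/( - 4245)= - 2^1* 3^( - 1 )* 5^1 = -  10/3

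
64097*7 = 448679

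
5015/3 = 1671 + 2/3= 1671.67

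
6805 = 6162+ 643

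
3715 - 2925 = 790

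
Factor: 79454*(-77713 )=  - 2^1*39727^1*77713^1 = - 6174608702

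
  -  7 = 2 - 9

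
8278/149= 55  +  83/149  =  55.56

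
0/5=0 = 0.00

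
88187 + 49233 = 137420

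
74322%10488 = 906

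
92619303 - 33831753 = 58787550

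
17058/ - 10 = - 8529/5 = -1705.80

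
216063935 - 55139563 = 160924372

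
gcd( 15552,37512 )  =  72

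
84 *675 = 56700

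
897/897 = 1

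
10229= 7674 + 2555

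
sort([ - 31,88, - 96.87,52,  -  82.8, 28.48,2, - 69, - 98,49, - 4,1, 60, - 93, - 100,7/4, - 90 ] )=[-100, -98,-96.87, - 93, - 90, - 82.8 , - 69,-31, - 4, 1,7/4,2, 28.48, 49,52,60,  88]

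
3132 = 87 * 36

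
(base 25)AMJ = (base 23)ckb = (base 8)15243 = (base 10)6819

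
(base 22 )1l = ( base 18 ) 27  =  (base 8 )53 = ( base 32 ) 1b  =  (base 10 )43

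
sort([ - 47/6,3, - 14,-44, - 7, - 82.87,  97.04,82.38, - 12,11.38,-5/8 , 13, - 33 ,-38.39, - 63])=[ - 82.87, - 63,-44,  -  38.39, - 33 , - 14, - 12,-47/6, - 7 , - 5/8,3,11.38, 13,82.38,97.04]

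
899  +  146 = 1045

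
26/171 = 26/171 = 0.15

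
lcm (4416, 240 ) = 22080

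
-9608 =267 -9875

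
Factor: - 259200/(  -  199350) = 2^6*3^2*443^ (  -  1)= 576/443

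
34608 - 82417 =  - 47809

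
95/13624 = 95/13624  =  0.01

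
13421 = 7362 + 6059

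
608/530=1+39/265 =1.15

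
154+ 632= 786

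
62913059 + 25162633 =88075692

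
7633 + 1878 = 9511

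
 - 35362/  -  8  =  4420  +  1/4 = 4420.25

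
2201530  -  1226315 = 975215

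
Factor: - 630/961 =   -  2^1*3^2 *5^1 *7^1 * 31^( - 2 ) 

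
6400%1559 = 164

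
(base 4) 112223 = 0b10110101011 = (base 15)66B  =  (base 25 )281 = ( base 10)1451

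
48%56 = 48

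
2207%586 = 449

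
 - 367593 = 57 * (- 6449)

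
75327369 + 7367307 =82694676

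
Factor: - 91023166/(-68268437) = 2^1*13^1*3500891^1*68268437^( - 1)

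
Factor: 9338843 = 31^1*71^1*4243^1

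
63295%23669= 15957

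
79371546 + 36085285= 115456831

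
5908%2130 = 1648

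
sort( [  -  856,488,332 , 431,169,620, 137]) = [ - 856,137, 169, 332, 431 , 488,620]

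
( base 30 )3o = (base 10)114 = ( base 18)66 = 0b1110010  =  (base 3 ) 11020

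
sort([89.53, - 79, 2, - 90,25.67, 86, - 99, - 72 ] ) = [  -  99, - 90, - 79, - 72, 2, 25.67,86, 89.53]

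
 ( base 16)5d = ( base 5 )333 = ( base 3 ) 10110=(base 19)4h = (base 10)93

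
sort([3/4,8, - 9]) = [ - 9, 3/4,8] 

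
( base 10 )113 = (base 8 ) 161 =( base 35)38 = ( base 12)95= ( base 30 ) 3N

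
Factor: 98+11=109^1 = 109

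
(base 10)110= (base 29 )3n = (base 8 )156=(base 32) 3E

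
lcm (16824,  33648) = 33648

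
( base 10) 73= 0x49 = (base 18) 41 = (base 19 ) 3g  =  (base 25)2N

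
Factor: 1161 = 3^3 * 43^1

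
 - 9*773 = - 6957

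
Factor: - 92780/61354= -2^1*5^1*4639^1 * 30677^( - 1 ) = - 46390/30677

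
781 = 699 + 82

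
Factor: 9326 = 2^1*4663^1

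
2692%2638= 54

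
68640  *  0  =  0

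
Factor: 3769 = 3769^1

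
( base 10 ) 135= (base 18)79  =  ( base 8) 207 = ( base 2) 10000111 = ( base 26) 55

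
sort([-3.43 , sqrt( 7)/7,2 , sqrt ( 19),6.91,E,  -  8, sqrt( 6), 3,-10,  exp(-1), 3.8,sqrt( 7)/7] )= [ - 10,-8, - 3.43,exp( - 1 ),  sqrt( 7) /7,sqrt(7) /7,2,sqrt( 6), E,3,3.8,sqrt( 19 ),6.91]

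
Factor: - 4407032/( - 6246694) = 2203516/3123347  =  2^2*7^1*347^( - 1 ) *9001^(-1 )*78697^1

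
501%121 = 17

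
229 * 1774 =406246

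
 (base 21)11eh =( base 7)41123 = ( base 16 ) 271D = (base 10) 10013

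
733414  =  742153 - 8739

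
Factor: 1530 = 2^1*3^2*5^1*17^1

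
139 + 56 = 195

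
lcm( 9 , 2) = 18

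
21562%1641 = 229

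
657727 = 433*1519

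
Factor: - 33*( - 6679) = 220407  =  3^1*11^1*6679^1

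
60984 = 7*8712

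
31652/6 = 5275 + 1/3=5275.33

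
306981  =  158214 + 148767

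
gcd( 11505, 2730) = 195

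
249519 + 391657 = 641176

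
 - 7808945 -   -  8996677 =1187732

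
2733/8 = 341 + 5/8 = 341.62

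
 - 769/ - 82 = 9 + 31/82= 9.38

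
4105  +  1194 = 5299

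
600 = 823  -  223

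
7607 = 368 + 7239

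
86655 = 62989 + 23666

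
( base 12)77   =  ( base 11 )83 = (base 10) 91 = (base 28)37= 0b1011011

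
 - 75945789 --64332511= - 11613278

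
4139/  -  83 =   -  50 + 11/83 =-49.87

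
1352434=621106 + 731328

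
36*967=34812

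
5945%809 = 282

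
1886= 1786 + 100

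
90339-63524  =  26815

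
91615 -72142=19473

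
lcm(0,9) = 0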